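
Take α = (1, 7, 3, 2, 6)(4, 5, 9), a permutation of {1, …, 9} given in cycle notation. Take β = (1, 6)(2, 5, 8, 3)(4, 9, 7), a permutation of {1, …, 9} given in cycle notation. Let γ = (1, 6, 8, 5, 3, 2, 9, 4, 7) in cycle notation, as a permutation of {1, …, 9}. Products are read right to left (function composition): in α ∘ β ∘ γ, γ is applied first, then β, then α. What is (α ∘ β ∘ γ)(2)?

Chase 2: γ(2) = 9; β(9) = 7; α(7) = 3. Hence (α ∘ β ∘ γ)(2) = 3.

3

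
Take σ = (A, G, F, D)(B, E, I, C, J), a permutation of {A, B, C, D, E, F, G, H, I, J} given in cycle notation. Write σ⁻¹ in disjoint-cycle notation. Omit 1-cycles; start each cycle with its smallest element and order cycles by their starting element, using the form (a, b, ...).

The inverse reverses each cycle.
After reversing and putting each cycle's least element first, σ⁻¹ = (A, D, F, G)(B, J, C, I, E).

(A, D, F, G)(B, J, C, I, E)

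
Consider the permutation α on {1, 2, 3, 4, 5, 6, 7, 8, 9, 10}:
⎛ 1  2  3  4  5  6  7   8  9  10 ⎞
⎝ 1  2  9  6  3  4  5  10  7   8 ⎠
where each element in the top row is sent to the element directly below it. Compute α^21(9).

7

Tracing 9 → 7 → … returns to 9 after 4 steps, so 9 lies in a 4-cycle (3 9 7 5).
Since the cycle has length 4, α^21 acts on it the same as α^1 (21 mod 4 = 1).
Stepping 1 place around the cycle: 9 → 7.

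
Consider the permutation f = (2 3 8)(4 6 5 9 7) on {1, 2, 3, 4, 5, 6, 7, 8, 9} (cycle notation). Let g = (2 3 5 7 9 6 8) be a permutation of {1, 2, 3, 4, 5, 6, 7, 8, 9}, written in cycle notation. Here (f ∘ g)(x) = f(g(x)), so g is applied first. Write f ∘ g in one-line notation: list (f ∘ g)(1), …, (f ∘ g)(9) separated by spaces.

1 8 9 6 4 2 7 3 5

For each element, apply g then f: 1 → 1 → 1; 2 → 3 → 8; 3 → 5 → 9; 4 → 4 → 6; 5 → 7 → 4; 6 → 8 → 2; 7 → 9 → 7; 8 → 2 → 3; 9 → 6 → 5.
Collecting the images, f ∘ g = [1 8 9 6 4 2 7 3 5].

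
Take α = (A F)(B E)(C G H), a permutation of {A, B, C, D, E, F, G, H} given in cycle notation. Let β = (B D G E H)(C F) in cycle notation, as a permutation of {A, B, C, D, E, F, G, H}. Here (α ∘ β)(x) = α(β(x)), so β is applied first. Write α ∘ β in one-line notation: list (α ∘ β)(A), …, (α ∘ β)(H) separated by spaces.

(α ∘ β)(x) = α(β(x)). Computing each image: α(β(A)) = α(A) = F, α(β(B)) = α(D) = D, α(β(C)) = α(F) = A, α(β(D)) = α(G) = H, α(β(E)) = α(H) = C, α(β(F)) = α(C) = G, α(β(G)) = α(E) = B, α(β(H)) = α(B) = E.
Hence α ∘ β = [F D A H C G B E].

F D A H C G B E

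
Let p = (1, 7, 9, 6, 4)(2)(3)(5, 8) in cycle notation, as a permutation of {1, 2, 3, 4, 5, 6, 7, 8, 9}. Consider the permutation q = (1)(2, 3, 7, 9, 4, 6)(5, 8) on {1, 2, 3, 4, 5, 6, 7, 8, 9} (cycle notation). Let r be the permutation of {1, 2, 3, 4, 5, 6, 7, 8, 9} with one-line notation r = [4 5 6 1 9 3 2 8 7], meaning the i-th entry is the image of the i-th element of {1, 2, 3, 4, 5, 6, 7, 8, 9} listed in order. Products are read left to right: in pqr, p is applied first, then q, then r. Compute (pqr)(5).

Apply the permutations in order: p(5) = 8, then q(8) = 5, then r(5) = 9. So (pqr)(5) = 9.

9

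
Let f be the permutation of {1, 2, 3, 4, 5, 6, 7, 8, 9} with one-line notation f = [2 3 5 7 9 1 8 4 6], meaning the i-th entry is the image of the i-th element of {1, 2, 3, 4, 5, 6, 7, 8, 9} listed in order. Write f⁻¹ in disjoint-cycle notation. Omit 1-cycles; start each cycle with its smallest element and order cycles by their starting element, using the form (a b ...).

(1 6 9 5 3 2)(4 8 7)

The cycle decomposition of f is (1 2 3 5 9 6)(4 7 8).
The inverse reverses every cycle; in canonical form, f⁻¹ = (1 6 9 5 3 2)(4 8 7).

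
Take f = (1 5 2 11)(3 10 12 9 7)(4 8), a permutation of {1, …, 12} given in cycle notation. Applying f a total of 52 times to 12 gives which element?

7

12 lies in the 5-cycle (3 10 12 9 7).
Powers repeat with period 5 on this cycle, and 52 mod 5 = 2, so f^52(12) = f^2(12).
Stepping 2 places around the cycle: 12 → 9 → 7.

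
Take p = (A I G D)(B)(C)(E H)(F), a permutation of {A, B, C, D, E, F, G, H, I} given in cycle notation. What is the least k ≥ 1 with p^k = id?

The disjoint cycles have lengths 4, 2, 1, 1, 1.
The order is lcm(4, 2) = 4.

4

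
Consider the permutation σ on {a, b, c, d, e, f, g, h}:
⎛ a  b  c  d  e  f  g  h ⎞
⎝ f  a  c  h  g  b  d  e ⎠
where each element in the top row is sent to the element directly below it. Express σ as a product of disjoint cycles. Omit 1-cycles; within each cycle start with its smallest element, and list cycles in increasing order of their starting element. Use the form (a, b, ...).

Start at a and follow images: a → f → b → a, giving the cycle (a, f, b).
Continuing from each remaining unvisited element yields (a, f, b)(d, h, e, g).

(a, f, b)(d, h, e, g)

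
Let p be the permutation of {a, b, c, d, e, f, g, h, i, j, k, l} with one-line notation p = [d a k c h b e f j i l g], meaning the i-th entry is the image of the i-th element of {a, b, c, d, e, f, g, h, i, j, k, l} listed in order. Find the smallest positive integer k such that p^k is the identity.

Decomposing into disjoint cycles gives cycle lengths 10, 2.
The order is lcm(10, 2) = 10.

10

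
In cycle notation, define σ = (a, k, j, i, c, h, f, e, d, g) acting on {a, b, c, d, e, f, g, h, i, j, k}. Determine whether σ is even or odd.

odd

The cycle lengths are 10, 1.
A cycle of length ℓ contributes ℓ−1 transpositions, so σ is a product of 9 transpositions — odd.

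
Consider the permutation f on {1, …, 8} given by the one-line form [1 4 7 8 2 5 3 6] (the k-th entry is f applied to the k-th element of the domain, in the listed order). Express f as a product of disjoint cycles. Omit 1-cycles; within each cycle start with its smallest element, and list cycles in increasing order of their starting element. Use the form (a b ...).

Iterating f from 2 gives 2 → 4 → 8 → 6 → 5 → 2; that is the 5-cycle (2 4 8 6 5).
Continuing from each remaining unvisited element yields (2 4 8 6 5)(3 7).

(2 4 8 6 5)(3 7)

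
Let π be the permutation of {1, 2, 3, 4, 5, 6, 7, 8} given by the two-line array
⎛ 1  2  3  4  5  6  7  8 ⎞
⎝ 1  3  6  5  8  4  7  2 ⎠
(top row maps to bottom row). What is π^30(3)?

Tracing 3 → 6 → … returns to 3 after 6 steps, so 3 lies in a 6-cycle (2, 3, 6, 4, 5, 8).
Since the cycle has length 6, π^30 acts on it the same as π^0 (30 mod 6 = 0).
So π^30(3) = 3.

3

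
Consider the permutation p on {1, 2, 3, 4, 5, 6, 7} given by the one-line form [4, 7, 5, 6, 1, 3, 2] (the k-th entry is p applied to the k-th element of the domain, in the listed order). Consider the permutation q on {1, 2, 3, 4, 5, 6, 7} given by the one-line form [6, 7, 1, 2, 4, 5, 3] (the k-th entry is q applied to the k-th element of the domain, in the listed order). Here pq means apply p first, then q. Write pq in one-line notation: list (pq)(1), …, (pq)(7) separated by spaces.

(pq)(x) = q(p(x)). Computing each image: q(p(1)) = q(4) = 2, q(p(2)) = q(7) = 3, q(p(3)) = q(5) = 4, q(p(4)) = q(6) = 5, q(p(5)) = q(1) = 6, q(p(6)) = q(3) = 1, q(p(7)) = q(2) = 7.
Hence pq = [2 3 4 5 6 1 7].

2 3 4 5 6 1 7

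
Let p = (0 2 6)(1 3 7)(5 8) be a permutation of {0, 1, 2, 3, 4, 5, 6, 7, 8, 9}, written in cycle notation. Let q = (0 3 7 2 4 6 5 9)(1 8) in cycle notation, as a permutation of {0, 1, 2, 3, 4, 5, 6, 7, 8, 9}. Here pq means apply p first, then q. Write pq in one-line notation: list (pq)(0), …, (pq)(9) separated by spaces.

4 7 5 2 6 1 3 8 9 0

Chase each element through p then q: 0 → 2 → 4; 1 → 3 → 7; 2 → 6 → 5; 3 → 7 → 2; 4 → 4 → 6; 5 → 8 → 1; 6 → 0 → 3; 7 → 1 → 8; 8 → 5 → 9; 9 → 9 → 0.
Collecting the images, pq = [4 7 5 2 6 1 3 8 9 0].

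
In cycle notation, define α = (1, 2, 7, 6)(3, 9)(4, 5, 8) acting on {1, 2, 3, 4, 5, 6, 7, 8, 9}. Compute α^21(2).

2 lies in the 4-cycle (1, 2, 7, 6).
On a 4-cycle, α^4 is the identity, so α^21 = α^1 there (21 ≡ 1 mod 4).
Advancing 1 step from 2: 2 → 7.

7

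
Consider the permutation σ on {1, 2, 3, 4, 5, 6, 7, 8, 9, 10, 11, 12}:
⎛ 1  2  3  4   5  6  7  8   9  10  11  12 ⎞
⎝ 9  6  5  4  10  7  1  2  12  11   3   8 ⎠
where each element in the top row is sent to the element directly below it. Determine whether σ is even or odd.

In disjoint-cycle form the cycle lengths are 7, 4, 1.
A cycle of length ℓ contributes ℓ−1 transpositions, so σ is a product of 6 + 3 = 9 transpositions — odd.

odd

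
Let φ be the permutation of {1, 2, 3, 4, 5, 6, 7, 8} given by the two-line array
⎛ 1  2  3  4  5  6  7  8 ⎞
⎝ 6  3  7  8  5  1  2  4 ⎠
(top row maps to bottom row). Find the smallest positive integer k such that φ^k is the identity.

6

Decomposing into disjoint cycles gives cycle lengths 3, 2, 2, 1.
The order is lcm(3, 2, 2) = 6.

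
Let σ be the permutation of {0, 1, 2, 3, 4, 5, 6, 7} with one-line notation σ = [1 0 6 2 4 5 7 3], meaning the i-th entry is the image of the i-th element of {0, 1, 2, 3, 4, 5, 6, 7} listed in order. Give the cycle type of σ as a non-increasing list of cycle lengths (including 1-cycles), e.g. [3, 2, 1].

[4, 2, 1, 1]

The disjoint cycles are (0 1)(2 6 7 3)(4)(5), with lengths 4, 2, 1, 1 in non-increasing order.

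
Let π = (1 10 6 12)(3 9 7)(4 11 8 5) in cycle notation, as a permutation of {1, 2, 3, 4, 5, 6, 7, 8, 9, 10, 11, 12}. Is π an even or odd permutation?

even

The cycle lengths are 4, 4, 3, 1.
A cycle of length ℓ contributes ℓ−1 transpositions, so π is a product of 3 + 3 + 2 = 8 transpositions — even.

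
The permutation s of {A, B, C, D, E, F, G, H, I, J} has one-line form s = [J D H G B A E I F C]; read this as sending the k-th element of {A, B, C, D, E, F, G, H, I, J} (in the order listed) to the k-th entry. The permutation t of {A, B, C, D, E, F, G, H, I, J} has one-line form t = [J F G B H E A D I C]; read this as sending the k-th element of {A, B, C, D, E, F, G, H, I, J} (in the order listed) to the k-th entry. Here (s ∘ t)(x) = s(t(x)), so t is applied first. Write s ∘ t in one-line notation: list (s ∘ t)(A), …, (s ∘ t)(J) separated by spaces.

C A E D I B J G F H

(s ∘ t)(x) = s(t(x)). Computing each image: s(t(A)) = s(J) = C, s(t(B)) = s(F) = A, s(t(C)) = s(G) = E, s(t(D)) = s(B) = D, s(t(E)) = s(H) = I, s(t(F)) = s(E) = B, s(t(G)) = s(A) = J, s(t(H)) = s(D) = G, s(t(I)) = s(I) = F, s(t(J)) = s(C) = H.
Hence s ∘ t = [C A E D I B J G F H].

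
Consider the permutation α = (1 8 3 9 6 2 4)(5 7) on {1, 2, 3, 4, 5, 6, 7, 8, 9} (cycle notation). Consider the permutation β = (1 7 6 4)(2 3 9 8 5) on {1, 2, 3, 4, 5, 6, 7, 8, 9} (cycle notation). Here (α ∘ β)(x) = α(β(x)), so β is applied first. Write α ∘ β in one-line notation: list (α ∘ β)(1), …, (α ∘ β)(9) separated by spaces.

5 9 6 8 4 1 2 7 3

Chase each element through β then α: 1 → 7 → 5; 2 → 3 → 9; 3 → 9 → 6; 4 → 1 → 8; 5 → 2 → 4; 6 → 4 → 1; 7 → 6 → 2; 8 → 5 → 7; 9 → 8 → 3.
Collecting the images, α ∘ β = [5 9 6 8 4 1 2 7 3].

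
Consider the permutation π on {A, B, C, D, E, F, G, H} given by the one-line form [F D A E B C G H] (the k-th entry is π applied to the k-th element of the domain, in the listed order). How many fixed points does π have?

2

The fixed points (elements with π(x) = x) are {G, H}, so there are 2.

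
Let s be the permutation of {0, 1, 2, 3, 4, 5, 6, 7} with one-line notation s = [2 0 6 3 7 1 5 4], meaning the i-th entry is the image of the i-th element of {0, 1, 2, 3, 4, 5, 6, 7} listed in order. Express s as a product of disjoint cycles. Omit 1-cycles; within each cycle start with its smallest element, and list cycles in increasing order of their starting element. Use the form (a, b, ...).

(0, 2, 6, 5, 1)(4, 7)

Iterating s from 0 gives 0 → 2 → 6 → 5 → 1 → 0; that is the 5-cycle (0, 2, 6, 5, 1).
Repeating from the next unused element and collecting all non-trivial cycles gives (0, 2, 6, 5, 1)(4, 7).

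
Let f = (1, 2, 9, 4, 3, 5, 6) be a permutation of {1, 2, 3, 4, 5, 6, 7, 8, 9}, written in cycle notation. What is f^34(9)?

9 lies in the 7-cycle (1, 2, 9, 4, 3, 5, 6).
On a 7-cycle, f^7 is the identity, so f^34 = f^6 there (34 ≡ 6 mod 7).
Advancing 6 steps from 9: 9 → 4 → 3 → 5 → 6 → 1 → 2.

2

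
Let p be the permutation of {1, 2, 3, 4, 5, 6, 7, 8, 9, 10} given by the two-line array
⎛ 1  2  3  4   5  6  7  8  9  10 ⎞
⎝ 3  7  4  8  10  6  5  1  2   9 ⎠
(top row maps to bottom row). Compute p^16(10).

Tracing 10 → 9 → … returns to 10 after 5 steps, so 10 lies in a 5-cycle (2, 7, 5, 10, 9).
On a 5-cycle, p^5 is the identity, so p^16 = p^1 there (16 ≡ 1 mod 5).
Stepping 1 place around the cycle: 10 → 9.

9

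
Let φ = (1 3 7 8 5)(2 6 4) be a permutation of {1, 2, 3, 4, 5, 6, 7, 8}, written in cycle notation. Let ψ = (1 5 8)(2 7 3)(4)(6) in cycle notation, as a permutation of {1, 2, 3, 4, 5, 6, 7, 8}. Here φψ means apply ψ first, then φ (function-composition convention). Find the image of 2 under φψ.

First apply ψ: ψ(2) = 7, then φ(7) = 8. Thus (φψ)(2) = 8.

8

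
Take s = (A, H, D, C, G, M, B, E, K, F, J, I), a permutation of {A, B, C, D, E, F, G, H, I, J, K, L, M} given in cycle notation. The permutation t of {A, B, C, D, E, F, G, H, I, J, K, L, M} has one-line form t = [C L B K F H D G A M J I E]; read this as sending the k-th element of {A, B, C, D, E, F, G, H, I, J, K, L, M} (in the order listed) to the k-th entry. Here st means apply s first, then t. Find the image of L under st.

I

(st)(L) = t(s(L)). s(L) = L, then t(L) = I. So (st)(L) = I.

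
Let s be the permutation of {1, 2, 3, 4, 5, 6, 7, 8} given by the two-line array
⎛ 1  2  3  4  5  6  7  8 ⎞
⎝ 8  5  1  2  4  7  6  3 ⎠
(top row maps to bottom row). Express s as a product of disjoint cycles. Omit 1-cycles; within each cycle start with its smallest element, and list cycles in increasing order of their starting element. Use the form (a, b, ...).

(1, 8, 3)(2, 5, 4)(6, 7)

Iterating s from 1 gives 1 → 8 → 3 → 1; that is the 3-cycle (1, 8, 3).
Continuing from each remaining unvisited element yields (1, 8, 3)(2, 5, 4)(6, 7).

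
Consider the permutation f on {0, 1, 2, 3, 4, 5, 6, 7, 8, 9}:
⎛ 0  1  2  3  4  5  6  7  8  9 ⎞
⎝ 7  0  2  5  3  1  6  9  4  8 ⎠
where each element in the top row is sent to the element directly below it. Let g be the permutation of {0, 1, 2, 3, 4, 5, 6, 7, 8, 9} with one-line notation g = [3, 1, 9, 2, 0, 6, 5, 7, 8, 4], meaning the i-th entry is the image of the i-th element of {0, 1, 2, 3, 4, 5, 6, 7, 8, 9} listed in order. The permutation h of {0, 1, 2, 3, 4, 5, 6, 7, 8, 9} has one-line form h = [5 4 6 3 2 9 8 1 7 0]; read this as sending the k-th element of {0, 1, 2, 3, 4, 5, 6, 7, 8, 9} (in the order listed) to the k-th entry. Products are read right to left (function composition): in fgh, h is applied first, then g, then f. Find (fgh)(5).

3

Chase 5: h(5) = 9; g(9) = 4; f(4) = 3. Hence (fgh)(5) = 3.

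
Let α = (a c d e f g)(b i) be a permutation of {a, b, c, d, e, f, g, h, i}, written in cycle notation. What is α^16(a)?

f

a lies in the 6-cycle (a c d e f g).
Since the cycle has length 6, α^16 acts on it the same as α^4 (16 mod 6 = 4).
Advancing 4 steps from a: a → c → d → e → f.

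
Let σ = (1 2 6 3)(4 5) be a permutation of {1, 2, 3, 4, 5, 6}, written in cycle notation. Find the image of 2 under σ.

In the cycle (1 2 6 3), 2 is followed by 6, so σ(2) = 6.

6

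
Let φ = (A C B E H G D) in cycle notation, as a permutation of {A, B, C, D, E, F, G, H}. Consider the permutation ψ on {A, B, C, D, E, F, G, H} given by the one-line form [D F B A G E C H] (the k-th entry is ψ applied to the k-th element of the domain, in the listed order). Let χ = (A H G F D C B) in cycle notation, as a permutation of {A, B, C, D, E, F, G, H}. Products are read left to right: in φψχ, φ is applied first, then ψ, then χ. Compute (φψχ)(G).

(φψχ)(G) = χ(ψ(φ(G))). φ(G) = D, then ψ(D) = A, then χ(A) = H, so the result is H.

H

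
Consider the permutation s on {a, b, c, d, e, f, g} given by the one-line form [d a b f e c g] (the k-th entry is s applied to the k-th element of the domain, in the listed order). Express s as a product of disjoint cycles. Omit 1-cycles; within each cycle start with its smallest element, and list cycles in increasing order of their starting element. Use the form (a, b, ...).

Iterating s from a gives a → d → f → c → b → a; that is the 5-cycle (a, d, f, c, b).
Repeating from the next unused element and collecting all non-trivial cycles gives (a, d, f, c, b).

(a, d, f, c, b)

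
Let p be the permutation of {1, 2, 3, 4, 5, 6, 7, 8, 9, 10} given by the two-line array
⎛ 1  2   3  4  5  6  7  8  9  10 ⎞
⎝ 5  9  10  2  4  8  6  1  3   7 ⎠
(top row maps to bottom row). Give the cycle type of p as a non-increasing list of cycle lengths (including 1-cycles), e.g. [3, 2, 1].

[10]

The disjoint cycles are (1 5 4 2 9 3 10 7 6 8), with lengths 10 in non-increasing order.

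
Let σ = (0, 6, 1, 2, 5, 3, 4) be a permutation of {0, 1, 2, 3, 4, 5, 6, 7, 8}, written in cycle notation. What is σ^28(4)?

4

4 lies in the 7-cycle (0, 6, 1, 2, 5, 3, 4).
Powers repeat with period 7 on this cycle, and 28 mod 7 = 0, so σ^28(4) = σ^0(4).
So σ^28(4) = 4.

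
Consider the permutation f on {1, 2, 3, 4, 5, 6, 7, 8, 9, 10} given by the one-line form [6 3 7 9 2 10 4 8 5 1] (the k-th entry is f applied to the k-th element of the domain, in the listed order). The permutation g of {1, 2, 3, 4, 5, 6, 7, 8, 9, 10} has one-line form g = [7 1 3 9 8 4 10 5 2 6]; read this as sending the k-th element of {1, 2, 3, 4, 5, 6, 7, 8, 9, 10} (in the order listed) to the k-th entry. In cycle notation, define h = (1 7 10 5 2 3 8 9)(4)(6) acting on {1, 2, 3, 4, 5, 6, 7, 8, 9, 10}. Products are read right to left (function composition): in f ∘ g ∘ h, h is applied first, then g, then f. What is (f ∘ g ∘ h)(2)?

7

Chase 2: h(2) = 3; g(3) = 3; f(3) = 7. Hence (f ∘ g ∘ h)(2) = 7.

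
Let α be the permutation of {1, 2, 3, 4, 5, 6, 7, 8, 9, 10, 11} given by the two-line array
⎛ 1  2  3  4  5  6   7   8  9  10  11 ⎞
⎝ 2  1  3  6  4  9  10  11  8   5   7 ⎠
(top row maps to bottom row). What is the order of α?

Writing α as disjoint cycles, the cycle lengths are 8, 2, 1.
The order is lcm(8, 2) = 8.

8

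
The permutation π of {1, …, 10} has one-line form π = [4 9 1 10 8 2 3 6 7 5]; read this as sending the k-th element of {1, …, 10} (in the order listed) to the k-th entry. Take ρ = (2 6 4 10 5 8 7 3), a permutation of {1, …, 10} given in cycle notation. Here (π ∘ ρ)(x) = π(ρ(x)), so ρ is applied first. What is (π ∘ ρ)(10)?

ρ(10) = 5, then π(5) = 8; composing gives (π ∘ ρ)(10) = 8.

8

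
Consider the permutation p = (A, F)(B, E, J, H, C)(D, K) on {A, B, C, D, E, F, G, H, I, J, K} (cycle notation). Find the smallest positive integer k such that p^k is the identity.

10

The cycle type of p is (5, 2, 2, 1, 1).
The order is lcm(5, 2, 2) = 10.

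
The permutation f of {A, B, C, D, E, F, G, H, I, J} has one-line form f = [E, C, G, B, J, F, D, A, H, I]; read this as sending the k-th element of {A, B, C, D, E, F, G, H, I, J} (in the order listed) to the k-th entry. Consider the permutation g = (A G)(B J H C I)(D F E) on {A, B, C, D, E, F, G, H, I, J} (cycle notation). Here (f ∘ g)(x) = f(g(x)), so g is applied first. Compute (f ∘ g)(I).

g(I) = B, then f(B) = C; composing gives (f ∘ g)(I) = C.

C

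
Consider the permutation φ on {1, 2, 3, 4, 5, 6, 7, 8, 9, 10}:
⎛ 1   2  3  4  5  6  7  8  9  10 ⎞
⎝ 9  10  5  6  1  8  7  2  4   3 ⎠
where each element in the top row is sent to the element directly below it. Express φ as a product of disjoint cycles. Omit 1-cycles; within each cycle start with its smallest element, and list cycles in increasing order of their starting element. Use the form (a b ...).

(1 9 4 6 8 2 10 3 5)

Start at 1 and follow images: 1 → 9 → 4 → 6 → 8 → 2 → 10 → 3 → 5 → 1, giving the cycle (1 9 4 6 8 2 10 3 5).
Repeating from the next unused element and collecting all non-trivial cycles gives (1 9 4 6 8 2 10 3 5).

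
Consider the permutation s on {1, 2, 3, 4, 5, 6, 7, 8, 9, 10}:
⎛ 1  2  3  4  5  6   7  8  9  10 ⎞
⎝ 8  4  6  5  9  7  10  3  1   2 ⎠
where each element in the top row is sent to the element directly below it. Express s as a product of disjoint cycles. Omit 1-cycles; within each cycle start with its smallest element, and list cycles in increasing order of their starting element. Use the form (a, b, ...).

(1, 8, 3, 6, 7, 10, 2, 4, 5, 9)

From 1: 1 → 8 → 3 → 6 → 7 → 10 → 2 → 4 → 5 → 9 → 1, closing the cycle (1, 8, 3, 6, 7, 10, 2, 4, 5, 9).
Continuing from each remaining unvisited element yields (1, 8, 3, 6, 7, 10, 2, 4, 5, 9).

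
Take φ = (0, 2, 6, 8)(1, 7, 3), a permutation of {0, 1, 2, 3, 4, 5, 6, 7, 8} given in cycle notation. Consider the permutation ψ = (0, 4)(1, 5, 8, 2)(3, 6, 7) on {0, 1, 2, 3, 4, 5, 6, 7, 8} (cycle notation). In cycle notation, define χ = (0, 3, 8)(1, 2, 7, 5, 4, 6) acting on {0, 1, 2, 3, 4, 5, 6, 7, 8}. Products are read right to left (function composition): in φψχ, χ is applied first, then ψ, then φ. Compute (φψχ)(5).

Chase 5: χ(5) = 4; ψ(4) = 0; φ(0) = 2. Hence (φψχ)(5) = 2.

2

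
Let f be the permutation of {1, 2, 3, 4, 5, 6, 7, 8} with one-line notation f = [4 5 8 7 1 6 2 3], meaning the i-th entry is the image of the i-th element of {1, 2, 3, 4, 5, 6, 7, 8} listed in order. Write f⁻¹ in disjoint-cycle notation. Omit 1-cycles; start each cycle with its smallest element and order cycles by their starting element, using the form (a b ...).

(1 5 2 7 4)(3 8)

First write f in disjoint cycles: (1 4 7 2 5)(3 8).
Reversing each cycle (and rotating so the smallest element leads) gives f⁻¹ = (1 5 2 7 4)(3 8).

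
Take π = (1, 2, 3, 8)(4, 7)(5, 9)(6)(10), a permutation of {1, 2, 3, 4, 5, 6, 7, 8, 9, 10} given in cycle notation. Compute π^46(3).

1

3 lies in the 4-cycle (1, 2, 3, 8).
Powers repeat with period 4 on this cycle, and 46 mod 4 = 2, so π^46(3) = π^2(3).
Stepping 2 places around the cycle: 3 → 8 → 1.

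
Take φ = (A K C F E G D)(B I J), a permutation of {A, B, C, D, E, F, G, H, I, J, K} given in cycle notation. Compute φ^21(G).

G lies in the 7-cycle (A K C F E G D).
Powers repeat with period 7 on this cycle, and 21 mod 7 = 0, so φ^21(G) = φ^0(G).
So φ^21(G) = G.

G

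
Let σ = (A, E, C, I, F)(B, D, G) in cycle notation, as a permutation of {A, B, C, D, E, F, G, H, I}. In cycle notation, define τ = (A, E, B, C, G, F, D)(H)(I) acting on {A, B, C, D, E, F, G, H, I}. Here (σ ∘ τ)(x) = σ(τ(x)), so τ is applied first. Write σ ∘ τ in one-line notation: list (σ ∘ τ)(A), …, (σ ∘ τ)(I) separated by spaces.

C I B E D G A H F

(σ ∘ τ)(x) = σ(τ(x)). Computing each image: σ(τ(A)) = σ(E) = C, σ(τ(B)) = σ(C) = I, σ(τ(C)) = σ(G) = B, σ(τ(D)) = σ(A) = E, σ(τ(E)) = σ(B) = D, σ(τ(F)) = σ(D) = G, σ(τ(G)) = σ(F) = A, σ(τ(H)) = σ(H) = H, σ(τ(I)) = σ(I) = F.
Hence σ ∘ τ = [C I B E D G A H F].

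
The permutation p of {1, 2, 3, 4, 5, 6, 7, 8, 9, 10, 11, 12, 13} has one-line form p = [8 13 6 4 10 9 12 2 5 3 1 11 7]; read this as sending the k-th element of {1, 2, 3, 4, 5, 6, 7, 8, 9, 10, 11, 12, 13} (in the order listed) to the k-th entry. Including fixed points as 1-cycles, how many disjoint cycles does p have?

The cycle decomposition is (1, 8, 2, 13, 7, 12, 11)(3, 6, 9, 5, 10)(4), which has 3 cycles (counting 1-cycles).

3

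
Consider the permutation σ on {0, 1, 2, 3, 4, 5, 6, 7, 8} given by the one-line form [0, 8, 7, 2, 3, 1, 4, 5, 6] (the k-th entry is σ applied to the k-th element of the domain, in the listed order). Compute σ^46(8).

5

Tracing 8 → 6 → … returns to 8 after 8 steps, so 8 lies in an 8-cycle (1 8 6 4 3 2 7 5).
Since the cycle has length 8, σ^46 acts on it the same as σ^6 (46 mod 8 = 6).
Advancing 6 steps from 8: 8 → 6 → 4 → 3 → 2 → 7 → 5.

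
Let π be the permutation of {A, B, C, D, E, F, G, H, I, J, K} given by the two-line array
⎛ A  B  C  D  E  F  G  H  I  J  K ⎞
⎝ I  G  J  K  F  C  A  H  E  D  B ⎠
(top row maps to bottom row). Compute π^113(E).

J

Tracing E → F → … returns to E after 10 steps, so E lies in a 10-cycle (A, I, E, F, C, J, D, K, B, G).
Since the cycle has length 10, π^113 acts on it the same as π^3 (113 mod 10 = 3).
Stepping 3 places around the cycle: E → F → C → J.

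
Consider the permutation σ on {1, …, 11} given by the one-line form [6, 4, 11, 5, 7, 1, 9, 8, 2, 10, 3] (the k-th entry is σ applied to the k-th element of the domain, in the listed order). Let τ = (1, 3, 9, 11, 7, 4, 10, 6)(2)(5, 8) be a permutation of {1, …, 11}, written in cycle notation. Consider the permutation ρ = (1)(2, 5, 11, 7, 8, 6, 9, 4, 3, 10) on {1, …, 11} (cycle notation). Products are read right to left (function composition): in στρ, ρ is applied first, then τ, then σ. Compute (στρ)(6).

3

(στρ)(6) = σ(τ(ρ(6))). ρ(6) = 9, then τ(9) = 11, then σ(11) = 3, so the result is 3.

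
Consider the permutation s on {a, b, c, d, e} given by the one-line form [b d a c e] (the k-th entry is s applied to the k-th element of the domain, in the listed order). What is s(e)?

e is element number 5 of the domain, and entry number 5 of the one-line form is e, so s(e) = e.

e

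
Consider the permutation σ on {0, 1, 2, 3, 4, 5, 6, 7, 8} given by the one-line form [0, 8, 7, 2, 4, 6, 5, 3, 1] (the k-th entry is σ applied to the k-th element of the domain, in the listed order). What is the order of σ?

Writing σ as disjoint cycles, the cycle lengths are 3, 2, 2, 1, 1.
The order of σ is the least common multiple of its cycle lengths: lcm(3, 2, 2) = 6.

6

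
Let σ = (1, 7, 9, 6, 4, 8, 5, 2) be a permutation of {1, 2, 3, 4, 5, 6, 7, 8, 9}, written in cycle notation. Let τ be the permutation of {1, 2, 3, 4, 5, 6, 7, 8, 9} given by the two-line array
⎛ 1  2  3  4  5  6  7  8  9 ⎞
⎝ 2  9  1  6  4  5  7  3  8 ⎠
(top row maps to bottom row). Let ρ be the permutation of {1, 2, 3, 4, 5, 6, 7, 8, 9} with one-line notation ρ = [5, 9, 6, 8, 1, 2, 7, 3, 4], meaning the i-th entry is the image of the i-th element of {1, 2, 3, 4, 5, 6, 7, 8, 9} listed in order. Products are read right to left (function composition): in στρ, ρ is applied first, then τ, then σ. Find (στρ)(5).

Chase 5: ρ(5) = 1; τ(1) = 2; σ(2) = 1. Hence (στρ)(5) = 1.

1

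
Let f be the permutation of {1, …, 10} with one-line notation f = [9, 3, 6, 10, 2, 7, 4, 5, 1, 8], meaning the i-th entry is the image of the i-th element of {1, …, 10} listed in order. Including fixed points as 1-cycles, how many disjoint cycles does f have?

The cycle decomposition is (1 9)(2 3 6 7 4 10 8 5), which has 2 cycles (counting 1-cycles).

2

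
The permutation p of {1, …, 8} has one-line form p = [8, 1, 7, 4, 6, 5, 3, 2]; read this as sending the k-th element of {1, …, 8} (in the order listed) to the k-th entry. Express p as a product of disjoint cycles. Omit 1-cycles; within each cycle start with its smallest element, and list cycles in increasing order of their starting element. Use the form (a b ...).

Start at 1 and follow images: 1 → 8 → 2 → 1, giving the cycle (1 8 2).
Repeating from the next unused element and collecting all non-trivial cycles gives (1 8 2)(3 7)(5 6).

(1 8 2)(3 7)(5 6)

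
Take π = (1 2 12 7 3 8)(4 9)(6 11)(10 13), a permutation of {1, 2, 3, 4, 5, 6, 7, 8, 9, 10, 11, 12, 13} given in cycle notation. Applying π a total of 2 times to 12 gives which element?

12 lies in the 6-cycle (1 2 12 7 3 8).
Advancing 2 steps from 12: 12 → 7 → 3.

3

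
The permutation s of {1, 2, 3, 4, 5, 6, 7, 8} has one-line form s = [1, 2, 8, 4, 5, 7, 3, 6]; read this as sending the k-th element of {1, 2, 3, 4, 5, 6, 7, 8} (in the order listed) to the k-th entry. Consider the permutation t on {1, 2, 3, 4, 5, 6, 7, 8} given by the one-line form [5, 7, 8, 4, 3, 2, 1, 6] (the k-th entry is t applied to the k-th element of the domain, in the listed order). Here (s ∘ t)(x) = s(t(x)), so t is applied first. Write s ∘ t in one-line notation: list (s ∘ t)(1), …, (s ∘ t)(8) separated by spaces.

(s ∘ t)(x) = s(t(x)). Computing each image: s(t(1)) = s(5) = 5, s(t(2)) = s(7) = 3, s(t(3)) = s(8) = 6, s(t(4)) = s(4) = 4, s(t(5)) = s(3) = 8, s(t(6)) = s(2) = 2, s(t(7)) = s(1) = 1, s(t(8)) = s(6) = 7.
Hence s ∘ t = [5 3 6 4 8 2 1 7].

5 3 6 4 8 2 1 7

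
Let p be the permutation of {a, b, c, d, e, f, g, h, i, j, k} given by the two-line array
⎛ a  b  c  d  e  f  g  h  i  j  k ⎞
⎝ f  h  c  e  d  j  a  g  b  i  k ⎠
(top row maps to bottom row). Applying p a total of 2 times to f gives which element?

i

Tracing f → j → … returns to f after 7 steps, so f lies in a 7-cycle (a, f, j, i, b, h, g).
Stepping 2 places around the cycle: f → j → i.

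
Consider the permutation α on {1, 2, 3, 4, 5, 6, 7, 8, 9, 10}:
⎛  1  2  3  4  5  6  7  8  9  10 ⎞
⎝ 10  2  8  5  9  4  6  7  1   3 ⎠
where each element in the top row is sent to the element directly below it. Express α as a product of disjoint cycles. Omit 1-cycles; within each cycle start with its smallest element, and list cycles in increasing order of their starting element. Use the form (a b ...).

From 1: 1 → 10 → 3 → 8 → 7 → 6 → 4 → 5 → 9 → 1, closing the cycle (1 10 3 8 7 6 4 5 9).
Repeating from the next unused element and collecting all non-trivial cycles gives (1 10 3 8 7 6 4 5 9).

(1 10 3 8 7 6 4 5 9)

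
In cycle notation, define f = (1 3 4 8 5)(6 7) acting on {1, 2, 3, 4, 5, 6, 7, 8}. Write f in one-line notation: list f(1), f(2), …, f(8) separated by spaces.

Reading each image from the cycles: 1↦3, 2↦2, 3↦4, 4↦8, 5↦1, 6↦7, 7↦6, 8↦5.
Listing these in domain order gives 3 2 4 8 1 7 6 5.

3 2 4 8 1 7 6 5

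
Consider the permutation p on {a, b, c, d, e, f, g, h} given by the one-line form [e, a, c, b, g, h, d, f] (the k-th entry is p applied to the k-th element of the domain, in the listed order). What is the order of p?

10

Writing p as disjoint cycles, the cycle lengths are 5, 2, 1.
The order is lcm(5, 2) = 10.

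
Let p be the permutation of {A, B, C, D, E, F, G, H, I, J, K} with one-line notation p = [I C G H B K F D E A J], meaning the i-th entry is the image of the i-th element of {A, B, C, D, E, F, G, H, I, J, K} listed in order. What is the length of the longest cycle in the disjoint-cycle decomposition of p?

Decomposing into disjoint cycles gives (A I E B C G F K J)(D H); the longest has length 9.

9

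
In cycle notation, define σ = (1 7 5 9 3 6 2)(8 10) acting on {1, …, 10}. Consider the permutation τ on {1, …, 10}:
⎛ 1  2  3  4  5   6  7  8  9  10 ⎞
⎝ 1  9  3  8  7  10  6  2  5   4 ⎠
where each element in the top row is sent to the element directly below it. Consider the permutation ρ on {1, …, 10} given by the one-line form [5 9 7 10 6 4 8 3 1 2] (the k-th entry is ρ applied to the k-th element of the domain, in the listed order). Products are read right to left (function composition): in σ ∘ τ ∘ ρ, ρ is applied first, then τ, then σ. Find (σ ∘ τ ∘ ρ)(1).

Chase 1: ρ(1) = 5; τ(5) = 7; σ(7) = 5. Hence (σ ∘ τ ∘ ρ)(1) = 5.

5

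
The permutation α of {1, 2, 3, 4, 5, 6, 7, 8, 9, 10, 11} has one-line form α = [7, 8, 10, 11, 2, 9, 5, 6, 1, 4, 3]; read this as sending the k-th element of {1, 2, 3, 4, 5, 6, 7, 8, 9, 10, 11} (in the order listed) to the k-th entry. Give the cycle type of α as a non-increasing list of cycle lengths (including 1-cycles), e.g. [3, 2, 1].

[7, 4]

The disjoint cycles are (1 7 5 2 8 6 9)(3 10 4 11), with lengths 7, 4 in non-increasing order.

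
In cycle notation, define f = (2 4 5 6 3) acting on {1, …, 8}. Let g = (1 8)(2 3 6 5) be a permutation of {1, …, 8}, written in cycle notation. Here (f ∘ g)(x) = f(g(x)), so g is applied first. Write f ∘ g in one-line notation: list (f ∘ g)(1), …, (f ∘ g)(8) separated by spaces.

8 2 3 5 4 6 7 1

For each element, apply g then f: 1 → 8 → 8; 2 → 3 → 2; 3 → 6 → 3; 4 → 4 → 5; 5 → 2 → 4; 6 → 5 → 6; 7 → 7 → 7; 8 → 1 → 1.
So f ∘ g in one-line form is 8 2 3 5 4 6 7 1.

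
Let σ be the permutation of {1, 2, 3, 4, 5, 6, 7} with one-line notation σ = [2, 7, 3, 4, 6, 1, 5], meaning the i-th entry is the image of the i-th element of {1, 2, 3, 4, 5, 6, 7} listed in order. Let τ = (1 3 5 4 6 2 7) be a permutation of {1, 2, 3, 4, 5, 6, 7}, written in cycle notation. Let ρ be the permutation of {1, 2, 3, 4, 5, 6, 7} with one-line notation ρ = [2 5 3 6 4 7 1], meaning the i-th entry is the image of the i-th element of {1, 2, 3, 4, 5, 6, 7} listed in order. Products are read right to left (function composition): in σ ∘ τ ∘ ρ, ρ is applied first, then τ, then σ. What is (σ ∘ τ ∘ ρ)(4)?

7

Apply the permutations in order: ρ(4) = 6, then τ(6) = 2, then σ(2) = 7. So (σ ∘ τ ∘ ρ)(4) = 7.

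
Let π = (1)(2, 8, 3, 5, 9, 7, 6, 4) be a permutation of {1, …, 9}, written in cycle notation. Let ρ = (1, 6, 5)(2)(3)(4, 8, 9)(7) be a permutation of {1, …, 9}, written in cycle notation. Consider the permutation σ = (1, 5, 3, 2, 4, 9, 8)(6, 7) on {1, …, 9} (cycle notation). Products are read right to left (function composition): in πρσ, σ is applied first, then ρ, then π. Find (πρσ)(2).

Chase 2: σ(2) = 4; ρ(4) = 8; π(8) = 3. Hence (πρσ)(2) = 3.

3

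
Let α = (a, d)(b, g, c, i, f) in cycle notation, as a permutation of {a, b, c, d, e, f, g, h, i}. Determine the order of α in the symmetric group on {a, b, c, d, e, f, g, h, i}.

The cycle type of α is (5, 2, 1, 1).
The order is lcm(5, 2) = 10.

10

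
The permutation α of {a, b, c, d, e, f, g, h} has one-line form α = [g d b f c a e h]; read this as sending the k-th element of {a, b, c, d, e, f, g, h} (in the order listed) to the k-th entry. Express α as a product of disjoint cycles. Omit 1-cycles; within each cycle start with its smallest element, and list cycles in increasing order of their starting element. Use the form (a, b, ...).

Start at a and follow images: a → g → e → c → b → d → f → a, giving the cycle (a, g, e, c, b, d, f).
Repeating from the next unused element and collecting all non-trivial cycles gives (a, g, e, c, b, d, f).

(a, g, e, c, b, d, f)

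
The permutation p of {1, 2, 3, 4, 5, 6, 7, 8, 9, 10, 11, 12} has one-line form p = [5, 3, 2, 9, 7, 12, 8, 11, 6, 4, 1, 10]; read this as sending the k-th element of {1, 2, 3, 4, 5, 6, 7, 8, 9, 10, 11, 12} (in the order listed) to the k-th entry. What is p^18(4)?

Tracing 4 → 9 → … returns to 4 after 5 steps, so 4 lies in a 5-cycle (4 9 6 12 10).
Powers repeat with period 5 on this cycle, and 18 mod 5 = 3, so p^18(4) = p^3(4).
Advancing 3 steps from 4: 4 → 9 → 6 → 12.

12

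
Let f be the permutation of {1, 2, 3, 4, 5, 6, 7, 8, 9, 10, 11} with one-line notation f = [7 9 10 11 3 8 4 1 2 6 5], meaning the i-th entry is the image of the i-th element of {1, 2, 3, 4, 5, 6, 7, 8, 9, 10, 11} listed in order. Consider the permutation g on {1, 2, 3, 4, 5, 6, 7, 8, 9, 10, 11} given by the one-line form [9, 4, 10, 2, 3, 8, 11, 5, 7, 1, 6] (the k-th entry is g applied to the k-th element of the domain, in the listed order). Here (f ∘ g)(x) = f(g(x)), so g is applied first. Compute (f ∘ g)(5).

(f ∘ g)(5) = f(g(5)). g(5) = 3, then f(3) = 10. So (f ∘ g)(5) = 10.

10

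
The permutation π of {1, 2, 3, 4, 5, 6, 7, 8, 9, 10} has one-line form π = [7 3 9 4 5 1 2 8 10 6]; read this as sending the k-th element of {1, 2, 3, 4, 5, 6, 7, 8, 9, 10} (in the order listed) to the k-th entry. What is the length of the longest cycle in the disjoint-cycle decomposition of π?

Decomposing into disjoint cycles gives (1, 7, 2, 3, 9, 10, 6); the longest has length 7.

7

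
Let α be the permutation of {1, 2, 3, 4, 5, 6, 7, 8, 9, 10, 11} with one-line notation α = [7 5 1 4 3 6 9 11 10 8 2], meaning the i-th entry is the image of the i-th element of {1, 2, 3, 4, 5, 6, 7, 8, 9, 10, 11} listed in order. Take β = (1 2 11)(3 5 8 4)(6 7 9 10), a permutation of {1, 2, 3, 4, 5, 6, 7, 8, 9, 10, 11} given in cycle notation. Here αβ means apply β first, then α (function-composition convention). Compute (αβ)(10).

First apply β: β(10) = 6, then α(6) = 6. Thus (αβ)(10) = 6.

6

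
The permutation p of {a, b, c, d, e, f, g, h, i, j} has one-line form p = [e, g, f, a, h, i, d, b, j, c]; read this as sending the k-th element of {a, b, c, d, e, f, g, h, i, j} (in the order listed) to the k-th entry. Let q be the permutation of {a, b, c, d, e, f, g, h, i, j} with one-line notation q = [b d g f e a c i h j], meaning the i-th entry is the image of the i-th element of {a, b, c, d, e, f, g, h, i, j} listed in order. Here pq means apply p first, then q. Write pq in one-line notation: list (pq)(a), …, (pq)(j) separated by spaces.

Chase each element through p then q: a → e → e; b → g → c; c → f → a; d → a → b; e → h → i; f → i → h; g → d → f; h → b → d; i → j → j; j → c → g.
So pq in one-line form is e c a b i h f d j g.

e c a b i h f d j g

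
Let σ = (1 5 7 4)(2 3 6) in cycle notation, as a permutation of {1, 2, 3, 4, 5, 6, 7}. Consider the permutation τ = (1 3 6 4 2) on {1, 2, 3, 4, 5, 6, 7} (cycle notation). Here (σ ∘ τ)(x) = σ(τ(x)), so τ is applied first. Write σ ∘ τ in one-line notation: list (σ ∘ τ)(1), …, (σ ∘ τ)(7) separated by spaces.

(σ ∘ τ)(x) = σ(τ(x)). Computing each image: σ(τ(1)) = σ(3) = 6, σ(τ(2)) = σ(1) = 5, σ(τ(3)) = σ(6) = 2, σ(τ(4)) = σ(2) = 3, σ(τ(5)) = σ(5) = 7, σ(τ(6)) = σ(4) = 1, σ(τ(7)) = σ(7) = 4.
Hence σ ∘ τ = [6 5 2 3 7 1 4].

6 5 2 3 7 1 4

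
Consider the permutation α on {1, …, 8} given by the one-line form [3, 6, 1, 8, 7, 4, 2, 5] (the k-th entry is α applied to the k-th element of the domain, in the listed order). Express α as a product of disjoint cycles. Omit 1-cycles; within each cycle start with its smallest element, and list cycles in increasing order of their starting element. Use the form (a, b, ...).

(1, 3)(2, 6, 4, 8, 5, 7)

From 1: 1 → 3 → 1, closing the cycle (1, 3).
Continuing from each remaining unvisited element yields (1, 3)(2, 6, 4, 8, 5, 7).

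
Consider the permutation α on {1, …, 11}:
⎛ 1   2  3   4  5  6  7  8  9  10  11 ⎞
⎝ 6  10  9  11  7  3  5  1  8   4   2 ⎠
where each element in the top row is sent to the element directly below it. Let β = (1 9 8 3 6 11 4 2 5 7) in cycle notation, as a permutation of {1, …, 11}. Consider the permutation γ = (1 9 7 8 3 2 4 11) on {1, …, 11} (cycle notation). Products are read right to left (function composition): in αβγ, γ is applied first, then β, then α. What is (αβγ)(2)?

Chase 2: γ(2) = 4; β(4) = 2; α(2) = 10. Hence (αβγ)(2) = 10.

10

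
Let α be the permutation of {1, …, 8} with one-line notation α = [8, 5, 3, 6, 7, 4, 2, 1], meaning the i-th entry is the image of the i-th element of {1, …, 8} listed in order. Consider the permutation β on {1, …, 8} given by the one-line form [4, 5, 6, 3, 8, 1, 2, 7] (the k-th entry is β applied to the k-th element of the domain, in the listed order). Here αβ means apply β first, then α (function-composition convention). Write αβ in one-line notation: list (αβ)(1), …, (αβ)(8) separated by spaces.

(αβ)(x) = α(β(x)). Computing each image: α(β(1)) = α(4) = 6, α(β(2)) = α(5) = 7, α(β(3)) = α(6) = 4, α(β(4)) = α(3) = 3, α(β(5)) = α(8) = 1, α(β(6)) = α(1) = 8, α(β(7)) = α(2) = 5, α(β(8)) = α(7) = 2.
Hence αβ = [6 7 4 3 1 8 5 2].

6 7 4 3 1 8 5 2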